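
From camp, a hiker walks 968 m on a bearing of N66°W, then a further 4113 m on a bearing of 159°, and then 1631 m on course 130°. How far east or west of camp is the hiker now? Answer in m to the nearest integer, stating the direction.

1839 m east

Leg 1 (N66°W, 968 m): east 968 sin 294° = -884.31, north 968 cos 294° = 393.72
Leg 2 (159°, 4113 m): east 4113 sin 159° = 1473.97, north 4113 cos 159° = -3839.82
Leg 3 (130°, 1631 m): east 1631 sin 130° = 1249.42, north 1631 cos 130° = -1048.39
Net east component: 1839.07 m.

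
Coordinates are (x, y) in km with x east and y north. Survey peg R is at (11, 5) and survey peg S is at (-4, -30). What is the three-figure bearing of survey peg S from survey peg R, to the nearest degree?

Δeast = -4 − 11 = -15.00; Δnorth = -30 − 5 = -35.00.
Bearing = atan2(Δeast, Δnorth) mod 360° = 203.20° ≈ 203°.

203°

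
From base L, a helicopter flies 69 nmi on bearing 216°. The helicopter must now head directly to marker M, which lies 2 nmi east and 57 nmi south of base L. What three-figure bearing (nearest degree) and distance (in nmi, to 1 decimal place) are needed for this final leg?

Leg 1 (216°, 69 nmi): east 69 sin 216° = -40.56, north 69 cos 216° = -55.82
Current position: (-40.56, -55.82). Target: (2, -57). Remaining: Δeast = 42.56, Δnorth = -1.18.
Bearing = atan2(42.56, -1.18) mod 360° = 91.59°; distance = √((42.56)² + (-1.18)²) = 42.573 nmi.

092°, 42.6 nmi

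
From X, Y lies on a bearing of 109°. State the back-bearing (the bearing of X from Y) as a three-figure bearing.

Back-bearing = 109° + 180° = 289°.

289°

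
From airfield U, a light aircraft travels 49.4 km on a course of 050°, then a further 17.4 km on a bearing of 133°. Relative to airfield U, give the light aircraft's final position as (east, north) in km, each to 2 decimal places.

(50.57, 19.89)

Leg 1 (050°, 49.4 km): east 49.4 sin 50° = 37.84, north 49.4 cos 50° = 31.75
Leg 2 (133°, 17.4 km): east 17.4 sin 133° = 12.73, north 17.4 cos 133° = -11.87
Summing: 50.57 km east, 19.89 km north → (50.57, 19.89).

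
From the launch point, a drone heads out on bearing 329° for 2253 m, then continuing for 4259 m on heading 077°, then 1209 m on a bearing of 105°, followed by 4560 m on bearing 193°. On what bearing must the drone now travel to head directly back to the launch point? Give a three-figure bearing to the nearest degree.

Leg 1 (329°, 2253 m): east 2253 sin 329° = -1160.38, north 2253 cos 329° = 1931.20
Leg 2 (077°, 4259 m): east 4259 sin 77° = 4149.84, north 4259 cos 77° = 958.07
Leg 3 (105°, 1209 m): east 1209 sin 105° = 1167.80, north 1209 cos 105° = -312.91
Leg 4 (193°, 4560 m): east 4560 sin 193° = -1025.78, north 4560 cos 193° = -4443.13
Net displacement: 3131.49 east, -1866.78 north. Direction back to start is (-3131.49, 1866.78): bearing = atan2(-3131.49, 1866.78) mod 360° = 300.80° ≈ 301°.

301°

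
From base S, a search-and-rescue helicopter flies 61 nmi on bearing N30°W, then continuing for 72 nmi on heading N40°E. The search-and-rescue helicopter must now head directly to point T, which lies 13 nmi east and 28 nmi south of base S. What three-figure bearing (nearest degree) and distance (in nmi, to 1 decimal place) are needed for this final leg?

Leg 1 (N30°W, 61 nmi): east 61 sin 330° = -30.50, north 61 cos 330° = 52.83
Leg 2 (N40°E, 72 nmi): east 72 sin 40° = 46.28, north 72 cos 40° = 55.16
Current position: (15.78, 107.98). Target: (13, -28). Remaining: Δeast = -2.78, Δnorth = -135.98.
Bearing = atan2(-2.78, -135.98) mod 360° = 181.17°; distance = √((-2.78)² + (-135.98)²) = 136.011 nmi.

181°, 136.0 nmi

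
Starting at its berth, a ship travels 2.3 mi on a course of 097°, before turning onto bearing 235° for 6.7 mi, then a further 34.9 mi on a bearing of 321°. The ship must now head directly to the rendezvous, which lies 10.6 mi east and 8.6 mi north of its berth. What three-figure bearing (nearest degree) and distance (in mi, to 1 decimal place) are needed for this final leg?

112°, 38.6 mi

Leg 1 (097°, 2.3 mi): east 2.3 sin 97° = 2.28, north 2.3 cos 97° = -0.28
Leg 2 (235°, 6.7 mi): east 6.7 sin 235° = -5.49, north 6.7 cos 235° = -3.84
Leg 3 (321°, 34.9 mi): east 34.9 sin 321° = -21.96, north 34.9 cos 321° = 27.12
Current position: (-25.17, 23.00). Target: (10.6, 8.6). Remaining: Δeast = 35.77, Δnorth = -14.40.
Bearing = atan2(35.77, -14.40) mod 360° = 111.93°; distance = √((35.77)² + (-14.40)²) = 38.558 mi.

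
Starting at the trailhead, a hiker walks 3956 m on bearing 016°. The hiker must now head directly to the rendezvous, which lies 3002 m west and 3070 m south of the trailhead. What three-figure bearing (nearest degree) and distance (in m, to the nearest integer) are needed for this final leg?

Leg 1 (016°, 3956 m): east 3956 sin 16° = 1090.42, north 3956 cos 16° = 3802.75
Current position: (1090.42, 3802.75). Target: (-3002, -3070). Remaining: Δeast = -4092.42, Δnorth = -6872.75.
Bearing = atan2(-4092.42, -6872.75) mod 360° = 210.77°; distance = √((-4092.42)² + (-6872.75)²) = 7998.914 m.

211°, 7999 m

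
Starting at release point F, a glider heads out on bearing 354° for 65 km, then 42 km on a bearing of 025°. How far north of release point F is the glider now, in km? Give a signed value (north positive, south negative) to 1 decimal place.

Leg 1 (354°, 65 km): east 65 sin 354° = -6.79, north 65 cos 354° = 64.64
Leg 2 (025°, 42 km): east 42 sin 25° = 17.75, north 42 cos 25° = 38.06
Net north component: 102.71 km.

102.7 km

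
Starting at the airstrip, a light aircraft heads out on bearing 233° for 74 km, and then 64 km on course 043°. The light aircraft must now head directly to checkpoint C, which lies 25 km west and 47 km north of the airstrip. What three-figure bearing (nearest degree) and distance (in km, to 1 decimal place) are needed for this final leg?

Leg 1 (233°, 74 km): east 74 sin 233° = -59.10, north 74 cos 233° = -44.53
Leg 2 (043°, 64 km): east 64 sin 43° = 43.65, north 64 cos 43° = 46.81
Current position: (-15.45, 2.27). Target: (-25, 47). Remaining: Δeast = -9.55, Δnorth = 44.73.
Bearing = atan2(-9.55, 44.73) mod 360° = 347.95°; distance = √((-9.55)² + (44.73)²) = 45.736 km.

348°, 45.7 km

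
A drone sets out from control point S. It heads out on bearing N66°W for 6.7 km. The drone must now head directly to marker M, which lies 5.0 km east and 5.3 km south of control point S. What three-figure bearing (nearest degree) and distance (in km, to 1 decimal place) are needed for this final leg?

Leg 1 (N66°W, 6.7 km): east 6.7 sin 294° = -6.12, north 6.7 cos 294° = 2.73
Current position: (-6.12, 2.73). Target: (5.0, -5.3). Remaining: Δeast = 11.12, Δnorth = -8.03.
Bearing = atan2(11.12, -8.03) mod 360° = 125.82°; distance = √((11.12)² + (-8.03)²) = 13.714 km.

126°, 13.7 km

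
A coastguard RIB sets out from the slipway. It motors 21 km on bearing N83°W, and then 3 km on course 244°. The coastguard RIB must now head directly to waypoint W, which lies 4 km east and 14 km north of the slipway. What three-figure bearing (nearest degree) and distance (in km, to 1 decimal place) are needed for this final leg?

Leg 1 (N83°W, 21 km): east 21 sin 277° = -20.84, north 21 cos 277° = 2.56
Leg 2 (244°, 3 km): east 3 sin 244° = -2.70, north 3 cos 244° = -1.32
Current position: (-23.54, 1.24). Target: (4, 14). Remaining: Δeast = 27.54, Δnorth = 12.76.
Bearing = atan2(27.54, 12.76) mod 360° = 65.15°; distance = √((27.54)² + (12.76)²) = 30.351 km.

065°, 30.4 km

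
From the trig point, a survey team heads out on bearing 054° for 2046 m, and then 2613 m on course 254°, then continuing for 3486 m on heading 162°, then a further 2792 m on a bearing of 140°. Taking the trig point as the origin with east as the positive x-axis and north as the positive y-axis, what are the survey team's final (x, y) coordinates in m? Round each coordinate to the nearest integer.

Leg 1 (054°, 2046 m): east 2046 sin 54° = 1655.25, north 2046 cos 54° = 1202.61
Leg 2 (254°, 2613 m): east 2613 sin 254° = -2511.78, north 2613 cos 254° = -720.24
Leg 3 (162°, 3486 m): east 3486 sin 162° = 1077.23, north 3486 cos 162° = -3315.38
Leg 4 (140°, 2792 m): east 2792 sin 140° = 1794.66, north 2792 cos 140° = -2138.80
Summing: 2015.37 m east, -4971.81 m north → (2015, -4972).

(2015, -4972)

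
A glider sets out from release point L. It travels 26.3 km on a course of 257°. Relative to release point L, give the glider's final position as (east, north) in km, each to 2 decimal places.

(-25.63, -5.92)

Leg 1 (257°, 26.3 km): east 26.3 sin 257° = -25.63, north 26.3 cos 257° = -5.92
Summing: -25.63 km east, -5.92 km north → (-25.63, -5.92).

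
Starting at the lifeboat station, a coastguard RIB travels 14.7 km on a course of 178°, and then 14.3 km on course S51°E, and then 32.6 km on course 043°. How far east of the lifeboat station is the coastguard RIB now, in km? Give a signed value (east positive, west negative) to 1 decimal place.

33.9 km

Leg 1 (178°, 14.7 km): east 14.7 sin 178° = 0.51, north 14.7 cos 178° = -14.69
Leg 2 (S51°E, 14.3 km): east 14.3 sin 129° = 11.11, north 14.3 cos 129° = -9.00
Leg 3 (043°, 32.6 km): east 32.6 sin 43° = 22.23, north 32.6 cos 43° = 23.84
Net east component: 33.86 km.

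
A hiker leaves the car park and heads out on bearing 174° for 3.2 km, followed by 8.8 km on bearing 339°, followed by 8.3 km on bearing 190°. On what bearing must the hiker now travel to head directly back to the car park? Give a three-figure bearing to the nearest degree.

Leg 1 (174°, 3.2 km): east 3.2 sin 174° = 0.33, north 3.2 cos 174° = -3.18
Leg 2 (339°, 8.8 km): east 8.8 sin 339° = -3.15, north 8.8 cos 339° = 8.22
Leg 3 (190°, 8.3 km): east 8.3 sin 190° = -1.44, north 8.3 cos 190° = -8.17
Net displacement: -4.26 east, -3.14 north. Direction back to start is (4.26, 3.14): bearing = atan2(4.26, 3.14) mod 360° = 53.60° ≈ 054°.

054°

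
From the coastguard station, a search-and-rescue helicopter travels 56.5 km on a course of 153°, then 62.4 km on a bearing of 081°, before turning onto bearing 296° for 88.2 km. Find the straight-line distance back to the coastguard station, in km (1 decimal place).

8.2 km

Leg 1 (153°, 56.5 km): east 56.5 sin 153° = 25.65, north 56.5 cos 153° = -50.34
Leg 2 (081°, 62.4 km): east 62.4 sin 81° = 61.63, north 62.4 cos 81° = 9.76
Leg 3 (296°, 88.2 km): east 88.2 sin 296° = -79.27, north 88.2 cos 296° = 38.66
Net: 8.01 east, -1.92 north. Distance = √((8.01)² + (-1.92)²) = 8.235 km.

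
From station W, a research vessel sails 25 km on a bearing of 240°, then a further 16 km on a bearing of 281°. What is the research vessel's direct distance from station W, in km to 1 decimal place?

Leg 1 (240°, 25 km): east 25 sin 240° = -21.65, north 25 cos 240° = -12.50
Leg 2 (281°, 16 km): east 16 sin 281° = -15.71, north 16 cos 281° = 3.05
Net: -37.36 east, -9.45 north. Distance = √((-37.36)² + (-9.45)²) = 38.533 km.

38.5 km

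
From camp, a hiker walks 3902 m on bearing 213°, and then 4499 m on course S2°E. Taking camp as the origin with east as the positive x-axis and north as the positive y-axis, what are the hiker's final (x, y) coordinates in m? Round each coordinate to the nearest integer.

(-1968, -7769)

Leg 1 (213°, 3902 m): east 3902 sin 213° = -2125.18, north 3902 cos 213° = -3272.49
Leg 2 (S2°E, 4499 m): east 4499 sin 178° = 157.01, north 4499 cos 178° = -4496.26
Summing: -1968.17 m east, -7768.75 m north → (-1968, -7769).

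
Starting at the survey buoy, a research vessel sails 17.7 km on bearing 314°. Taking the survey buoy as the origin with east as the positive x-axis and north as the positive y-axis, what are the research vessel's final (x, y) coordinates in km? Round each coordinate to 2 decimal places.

Leg 1 (314°, 17.7 km): east 17.7 sin 314° = -12.73, north 17.7 cos 314° = 12.30
Summing: -12.73 km east, 12.30 km north → (-12.73, 12.30).

(-12.73, 12.30)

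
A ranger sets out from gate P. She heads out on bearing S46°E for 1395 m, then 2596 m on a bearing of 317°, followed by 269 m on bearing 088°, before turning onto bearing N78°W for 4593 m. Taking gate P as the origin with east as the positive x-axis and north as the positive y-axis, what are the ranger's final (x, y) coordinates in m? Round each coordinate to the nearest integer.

(-4991, 1894)

Leg 1 (S46°E, 1395 m): east 1395 sin 134° = 1003.48, north 1395 cos 134° = -969.05
Leg 2 (317°, 2596 m): east 2596 sin 317° = -1770.47, north 2596 cos 317° = 1898.59
Leg 3 (088°, 269 m): east 269 sin 88° = 268.84, north 269 cos 88° = 9.39
Leg 4 (N78°W, 4593 m): east 4593 sin 282° = -4492.63, north 4593 cos 282° = 954.94
Summing: -4990.78 m east, 1893.87 m north → (-4991, 1894).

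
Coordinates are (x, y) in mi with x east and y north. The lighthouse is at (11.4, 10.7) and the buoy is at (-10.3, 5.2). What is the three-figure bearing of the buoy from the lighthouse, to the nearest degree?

256°

Δeast = -10.3 − 11.4 = -21.70; Δnorth = 5.2 − 10.7 = -5.50.
Bearing = atan2(Δeast, Δnorth) mod 360° = 255.78° ≈ 256°.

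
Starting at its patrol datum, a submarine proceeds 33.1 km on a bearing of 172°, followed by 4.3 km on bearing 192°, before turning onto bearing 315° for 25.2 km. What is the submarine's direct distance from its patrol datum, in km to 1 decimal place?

23.8 km

Leg 1 (172°, 33.1 km): east 33.1 sin 172° = 4.61, north 33.1 cos 172° = -32.78
Leg 2 (192°, 4.3 km): east 4.3 sin 192° = -0.89, north 4.3 cos 192° = -4.21
Leg 3 (315°, 25.2 km): east 25.2 sin 315° = -17.82, north 25.2 cos 315° = 17.82
Net: -14.11 east, -19.16 north. Distance = √((-14.11)² + (-19.16)²) = 23.797 km.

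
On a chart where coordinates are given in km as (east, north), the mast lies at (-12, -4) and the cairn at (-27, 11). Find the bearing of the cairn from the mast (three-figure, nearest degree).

Δeast = -27 − -12 = -15.00; Δnorth = 11 − -4 = 15.00.
Bearing = atan2(Δeast, Δnorth) mod 360° = 315.00° ≈ 315°.

315°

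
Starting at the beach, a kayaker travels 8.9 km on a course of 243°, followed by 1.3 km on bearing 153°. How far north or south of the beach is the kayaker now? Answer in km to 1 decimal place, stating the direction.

Leg 1 (243°, 8.9 km): east 8.9 sin 243° = -7.93, north 8.9 cos 243° = -4.04
Leg 2 (153°, 1.3 km): east 1.3 sin 153° = 0.59, north 1.3 cos 153° = -1.16
Net north component: -5.20 km.

5.2 km south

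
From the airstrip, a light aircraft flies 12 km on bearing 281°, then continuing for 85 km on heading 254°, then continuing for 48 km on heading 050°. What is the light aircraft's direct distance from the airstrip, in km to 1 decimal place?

57.5 km

Leg 1 (281°, 12 km): east 12 sin 281° = -11.78, north 12 cos 281° = 2.29
Leg 2 (254°, 85 km): east 85 sin 254° = -81.71, north 85 cos 254° = -23.43
Leg 3 (050°, 48 km): east 48 sin 50° = 36.77, north 48 cos 50° = 30.85
Net: -56.72 east, 9.71 north. Distance = √((-56.72)² + (9.71)²) = 57.543 km.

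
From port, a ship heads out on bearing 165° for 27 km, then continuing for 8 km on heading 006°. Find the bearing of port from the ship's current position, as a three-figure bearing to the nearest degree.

Leg 1 (165°, 27 km): east 27 sin 165° = 6.99, north 27 cos 165° = -26.08
Leg 2 (006°, 8 km): east 8 sin 6° = 0.84, north 8 cos 6° = 7.96
Net displacement: 7.82 east, -18.12 north. Direction back to start is (-7.82, 18.12): bearing = atan2(-7.82, 18.12) mod 360° = 336.65° ≈ 337°.

337°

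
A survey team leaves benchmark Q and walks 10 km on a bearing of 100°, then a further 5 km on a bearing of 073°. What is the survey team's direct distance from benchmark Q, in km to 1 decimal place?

Leg 1 (100°, 10 km): east 10 sin 100° = 9.85, north 10 cos 100° = -1.74
Leg 2 (073°, 5 km): east 5 sin 73° = 4.78, north 5 cos 73° = 1.46
Net: 14.63 east, -0.27 north. Distance = √((14.63)² + (-0.27)²) = 14.632 km.

14.6 km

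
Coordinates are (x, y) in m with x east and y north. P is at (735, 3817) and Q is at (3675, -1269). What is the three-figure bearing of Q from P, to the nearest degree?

150°

Δeast = 3675 − 735 = 2940.00; Δnorth = -1269 − 3817 = -5086.00.
Bearing = atan2(Δeast, Δnorth) mod 360° = 149.97° ≈ 150°.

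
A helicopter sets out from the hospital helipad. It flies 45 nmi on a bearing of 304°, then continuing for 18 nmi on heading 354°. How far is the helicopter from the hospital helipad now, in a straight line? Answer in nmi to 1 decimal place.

58.2 nmi

Leg 1 (304°, 45 nmi): east 45 sin 304° = -37.31, north 45 cos 304° = 25.16
Leg 2 (354°, 18 nmi): east 18 sin 354° = -1.88, north 18 cos 354° = 17.90
Net: -39.19 east, 43.07 north. Distance = √((-39.19)² + (43.07)²) = 58.226 nmi.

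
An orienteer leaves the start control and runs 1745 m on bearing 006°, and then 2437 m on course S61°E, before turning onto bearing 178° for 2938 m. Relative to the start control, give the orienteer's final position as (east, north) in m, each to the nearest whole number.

(2416, -2382)

Leg 1 (006°, 1745 m): east 1745 sin 6° = 182.40, north 1745 cos 6° = 1735.44
Leg 2 (S61°E, 2437 m): east 2437 sin 119° = 2131.45, north 2437 cos 119° = -1181.48
Leg 3 (178°, 2938 m): east 2938 sin 178° = 102.53, north 2938 cos 178° = -2936.21
Summing: 2416.39 m east, -2382.25 m north → (2416, -2382).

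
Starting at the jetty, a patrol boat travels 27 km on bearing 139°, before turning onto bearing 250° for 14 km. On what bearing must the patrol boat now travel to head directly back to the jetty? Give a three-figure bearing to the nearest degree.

350°

Leg 1 (139°, 27 km): east 27 sin 139° = 17.71, north 27 cos 139° = -20.38
Leg 2 (250°, 14 km): east 14 sin 250° = -13.16, north 14 cos 250° = -4.79
Net displacement: 4.56 east, -25.17 north. Direction back to start is (-4.56, 25.17): bearing = atan2(-4.56, 25.17) mod 360° = 349.73° ≈ 350°.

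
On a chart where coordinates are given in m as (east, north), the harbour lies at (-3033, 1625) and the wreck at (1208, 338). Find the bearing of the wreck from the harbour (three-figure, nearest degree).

107°

Δeast = 1208 − -3033 = 4241.00; Δnorth = 338 − 1625 = -1287.00.
Bearing = atan2(Δeast, Δnorth) mod 360° = 106.88° ≈ 107°.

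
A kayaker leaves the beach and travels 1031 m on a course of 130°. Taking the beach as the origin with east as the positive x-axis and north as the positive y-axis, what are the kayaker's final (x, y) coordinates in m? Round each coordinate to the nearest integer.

(790, -663)

Leg 1 (130°, 1031 m): east 1031 sin 130° = 789.79, north 1031 cos 130° = -662.71
Summing: 789.79 m east, -662.71 m north → (790, -663).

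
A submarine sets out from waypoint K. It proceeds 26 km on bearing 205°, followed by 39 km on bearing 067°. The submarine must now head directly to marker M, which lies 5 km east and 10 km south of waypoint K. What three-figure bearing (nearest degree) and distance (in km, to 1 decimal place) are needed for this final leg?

Leg 1 (205°, 26 km): east 26 sin 205° = -10.99, north 26 cos 205° = -23.56
Leg 2 (067°, 39 km): east 39 sin 67° = 35.90, north 39 cos 67° = 15.24
Current position: (24.91, -8.33). Target: (5, -10). Remaining: Δeast = -19.91, Δnorth = -1.67.
Bearing = atan2(-19.91, -1.67) mod 360° = 265.19°; distance = √((-19.91)² + (-1.67)²) = 19.982 km.

265°, 20.0 km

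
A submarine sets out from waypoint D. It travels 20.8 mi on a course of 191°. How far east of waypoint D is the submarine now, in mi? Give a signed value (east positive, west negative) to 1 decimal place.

-4.0 mi

Leg 1 (191°, 20.8 mi): east 20.8 sin 191° = -3.97, north 20.8 cos 191° = -20.42
Net east component: -3.97 mi.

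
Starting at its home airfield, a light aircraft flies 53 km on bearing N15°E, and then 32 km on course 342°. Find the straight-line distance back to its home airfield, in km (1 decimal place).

81.7 km

Leg 1 (N15°E, 53 km): east 53 sin 15° = 13.72, north 53 cos 15° = 51.19
Leg 2 (342°, 32 km): east 32 sin 342° = -9.89, north 32 cos 342° = 30.43
Net: 3.83 east, 81.63 north. Distance = √((3.83)² + (81.63)²) = 81.718 km.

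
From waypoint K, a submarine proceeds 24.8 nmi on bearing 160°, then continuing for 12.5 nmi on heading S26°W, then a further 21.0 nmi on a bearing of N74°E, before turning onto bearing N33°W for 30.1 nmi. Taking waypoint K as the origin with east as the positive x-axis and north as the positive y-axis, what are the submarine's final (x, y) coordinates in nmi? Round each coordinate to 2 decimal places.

(6.80, -3.51)

Leg 1 (160°, 24.8 nmi): east 24.8 sin 160° = 8.48, north 24.8 cos 160° = -23.30
Leg 2 (S26°W, 12.5 nmi): east 12.5 sin 206° = -5.48, north 12.5 cos 206° = -11.23
Leg 3 (N74°E, 21.0 nmi): east 21.0 sin 74° = 20.19, north 21.0 cos 74° = 5.79
Leg 4 (N33°W, 30.1 nmi): east 30.1 sin 327° = -16.39, north 30.1 cos 327° = 25.24
Summing: 6.80 nmi east, -3.51 nmi north → (6.80, -3.51).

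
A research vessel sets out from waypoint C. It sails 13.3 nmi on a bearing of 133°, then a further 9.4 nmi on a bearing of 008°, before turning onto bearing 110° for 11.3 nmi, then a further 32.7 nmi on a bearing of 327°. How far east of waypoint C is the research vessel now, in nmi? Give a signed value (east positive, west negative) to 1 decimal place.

Leg 1 (133°, 13.3 nmi): east 13.3 sin 133° = 9.73, north 13.3 cos 133° = -9.07
Leg 2 (008°, 9.4 nmi): east 9.4 sin 8° = 1.31, north 9.4 cos 8° = 9.31
Leg 3 (110°, 11.3 nmi): east 11.3 sin 110° = 10.62, north 11.3 cos 110° = -3.86
Leg 4 (327°, 32.7 nmi): east 32.7 sin 327° = -17.81, north 32.7 cos 327° = 27.42
Net east component: 3.84 nmi.

3.8 nmi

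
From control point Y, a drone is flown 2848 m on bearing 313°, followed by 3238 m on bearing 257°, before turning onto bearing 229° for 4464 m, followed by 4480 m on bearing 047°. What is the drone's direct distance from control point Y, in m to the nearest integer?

5496 m

Leg 1 (313°, 2848 m): east 2848 sin 313° = -2082.90, north 2848 cos 313° = 1942.33
Leg 2 (257°, 3238 m): east 3238 sin 257° = -3155.01, north 3238 cos 257° = -728.39
Leg 3 (229°, 4464 m): east 4464 sin 229° = -3369.02, north 4464 cos 229° = -2928.65
Leg 4 (047°, 4480 m): east 4480 sin 47° = 3276.46, north 4480 cos 47° = 3055.35
Net: -5330.46 east, 1340.64 north. Distance = √((-5330.46)² + (1340.64)²) = 5496.470 m.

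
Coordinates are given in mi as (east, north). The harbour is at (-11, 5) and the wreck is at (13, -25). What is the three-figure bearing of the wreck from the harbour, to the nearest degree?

141°

Δeast = 13 − -11 = 24.00; Δnorth = -25 − 5 = -30.00.
Bearing = atan2(Δeast, Δnorth) mod 360° = 141.34° ≈ 141°.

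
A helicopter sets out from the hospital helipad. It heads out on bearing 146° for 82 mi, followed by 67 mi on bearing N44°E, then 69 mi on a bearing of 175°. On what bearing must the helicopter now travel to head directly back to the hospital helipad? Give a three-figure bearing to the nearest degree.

Leg 1 (146°, 82 mi): east 82 sin 146° = 45.85, north 82 cos 146° = -67.98
Leg 2 (N44°E, 67 mi): east 67 sin 44° = 46.54, north 67 cos 44° = 48.20
Leg 3 (175°, 69 mi): east 69 sin 175° = 6.01, north 69 cos 175° = -68.74
Net displacement: 98.41 east, -88.52 north. Direction back to start is (-98.41, 88.52): bearing = atan2(-98.41, 88.52) mod 360° = 311.97° ≈ 312°.

312°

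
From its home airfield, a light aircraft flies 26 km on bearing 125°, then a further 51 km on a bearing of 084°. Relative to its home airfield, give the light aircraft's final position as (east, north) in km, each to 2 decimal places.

(72.02, -9.58)

Leg 1 (125°, 26 km): east 26 sin 125° = 21.30, north 26 cos 125° = -14.91
Leg 2 (084°, 51 km): east 51 sin 84° = 50.72, north 51 cos 84° = 5.33
Summing: 72.02 km east, -9.58 km north → (72.02, -9.58).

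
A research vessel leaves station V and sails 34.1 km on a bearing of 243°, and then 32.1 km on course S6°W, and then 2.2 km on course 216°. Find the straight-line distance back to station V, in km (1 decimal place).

60.4 km

Leg 1 (243°, 34.1 km): east 34.1 sin 243° = -30.38, north 34.1 cos 243° = -15.48
Leg 2 (S6°W, 32.1 km): east 32.1 sin 186° = -3.36, north 32.1 cos 186° = -31.92
Leg 3 (216°, 2.2 km): east 2.2 sin 216° = -1.29, north 2.2 cos 216° = -1.78
Net: -35.03 east, -49.19 north. Distance = √((-35.03)² + (-49.19)²) = 60.385 km.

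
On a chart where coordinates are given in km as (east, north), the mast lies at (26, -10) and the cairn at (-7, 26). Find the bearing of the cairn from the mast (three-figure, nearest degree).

Δeast = -7 − 26 = -33.00; Δnorth = 26 − -10 = 36.00.
Bearing = atan2(Δeast, Δnorth) mod 360° = 317.49° ≈ 317°.

317°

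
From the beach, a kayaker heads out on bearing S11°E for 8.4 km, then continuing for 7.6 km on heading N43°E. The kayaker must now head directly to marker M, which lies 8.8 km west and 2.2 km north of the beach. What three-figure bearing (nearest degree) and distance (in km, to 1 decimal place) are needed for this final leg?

Leg 1 (S11°E, 8.4 km): east 8.4 sin 169° = 1.60, north 8.4 cos 169° = -8.25
Leg 2 (N43°E, 7.6 km): east 7.6 sin 43° = 5.18, north 7.6 cos 43° = 5.56
Current position: (6.79, -2.69). Target: (-8.8, 2.2). Remaining: Δeast = -15.59, Δnorth = 4.89.
Bearing = atan2(-15.59, 4.89) mod 360° = 287.41°; distance = √((-15.59)² + (4.89)²) = 16.334 km.

287°, 16.3 km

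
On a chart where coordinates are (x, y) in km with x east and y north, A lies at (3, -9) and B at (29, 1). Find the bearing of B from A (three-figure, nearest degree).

Δeast = 29 − 3 = 26.00; Δnorth = 1 − -9 = 10.00.
Bearing = atan2(Δeast, Δnorth) mod 360° = 68.96° ≈ 069°.

069°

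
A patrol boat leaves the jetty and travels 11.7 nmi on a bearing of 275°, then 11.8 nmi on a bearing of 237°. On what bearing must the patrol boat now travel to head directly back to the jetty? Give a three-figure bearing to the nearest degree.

076°

Leg 1 (275°, 11.7 nmi): east 11.7 sin 275° = -11.66, north 11.7 cos 275° = 1.02
Leg 2 (237°, 11.8 nmi): east 11.8 sin 237° = -9.90, north 11.8 cos 237° = -6.43
Net displacement: -21.55 east, -5.41 north. Direction back to start is (21.55, 5.41): bearing = atan2(21.55, 5.41) mod 360° = 75.92° ≈ 076°.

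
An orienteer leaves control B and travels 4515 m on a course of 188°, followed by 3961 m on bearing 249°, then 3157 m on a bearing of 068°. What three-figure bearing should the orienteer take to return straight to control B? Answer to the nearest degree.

017°

Leg 1 (188°, 4515 m): east 4515 sin 188° = -628.37, north 4515 cos 188° = -4471.06
Leg 2 (249°, 3961 m): east 3961 sin 249° = -3697.91, north 3961 cos 249° = -1419.50
Leg 3 (068°, 3157 m): east 3157 sin 68° = 2927.12, north 3157 cos 68° = 1182.63
Net displacement: -1399.16 east, -4707.92 north. Direction back to start is (1399.16, 4707.92): bearing = atan2(1399.16, 4707.92) mod 360° = 16.55° ≈ 017°.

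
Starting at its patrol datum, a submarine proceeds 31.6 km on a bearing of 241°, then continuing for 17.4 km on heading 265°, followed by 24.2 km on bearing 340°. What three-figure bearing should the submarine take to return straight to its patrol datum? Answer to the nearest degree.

Leg 1 (241°, 31.6 km): east 31.6 sin 241° = -27.64, north 31.6 cos 241° = -15.32
Leg 2 (265°, 17.4 km): east 17.4 sin 265° = -17.33, north 17.4 cos 265° = -1.52
Leg 3 (340°, 24.2 km): east 24.2 sin 340° = -8.28, north 24.2 cos 340° = 22.74
Net displacement: -53.25 east, 5.90 north. Direction back to start is (53.25, -5.90): bearing = atan2(53.25, -5.90) mod 360° = 96.33° ≈ 096°.

096°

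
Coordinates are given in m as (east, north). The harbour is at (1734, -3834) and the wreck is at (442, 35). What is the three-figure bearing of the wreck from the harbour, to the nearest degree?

342°

Δeast = 442 − 1734 = -1292.00; Δnorth = 35 − -3834 = 3869.00.
Bearing = atan2(Δeast, Δnorth) mod 360° = 341.53° ≈ 342°.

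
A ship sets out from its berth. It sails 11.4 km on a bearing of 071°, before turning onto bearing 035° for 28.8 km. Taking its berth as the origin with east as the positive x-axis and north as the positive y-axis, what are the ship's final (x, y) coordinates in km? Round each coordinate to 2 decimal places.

(27.30, 27.30)

Leg 1 (071°, 11.4 km): east 11.4 sin 71° = 10.78, north 11.4 cos 71° = 3.71
Leg 2 (035°, 28.8 km): east 28.8 sin 35° = 16.52, north 28.8 cos 35° = 23.59
Summing: 27.30 km east, 27.30 km north → (27.30, 27.30).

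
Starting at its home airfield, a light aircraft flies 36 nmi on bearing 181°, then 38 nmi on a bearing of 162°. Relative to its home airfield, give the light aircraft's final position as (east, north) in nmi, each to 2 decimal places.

Leg 1 (181°, 36 nmi): east 36 sin 181° = -0.63, north 36 cos 181° = -35.99
Leg 2 (162°, 38 nmi): east 38 sin 162° = 11.74, north 38 cos 162° = -36.14
Summing: 11.11 nmi east, -72.13 nmi north → (11.11, -72.13).

(11.11, -72.13)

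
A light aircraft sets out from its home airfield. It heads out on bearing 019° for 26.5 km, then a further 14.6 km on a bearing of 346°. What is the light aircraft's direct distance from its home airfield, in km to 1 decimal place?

Leg 1 (019°, 26.5 km): east 26.5 sin 19° = 8.63, north 26.5 cos 19° = 25.06
Leg 2 (346°, 14.6 km): east 14.6 sin 346° = -3.53, north 14.6 cos 346° = 14.17
Net: 5.10 east, 39.22 north. Distance = √((5.10)² + (39.22)²) = 39.552 km.

39.6 km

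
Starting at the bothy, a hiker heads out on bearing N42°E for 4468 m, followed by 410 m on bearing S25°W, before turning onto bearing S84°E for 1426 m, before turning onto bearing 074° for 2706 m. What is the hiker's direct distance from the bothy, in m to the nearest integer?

Leg 1 (N42°E, 4468 m): east 4468 sin 42° = 2989.68, north 4468 cos 42° = 3320.37
Leg 2 (S25°W, 410 m): east 410 sin 205° = -173.27, north 410 cos 205° = -371.59
Leg 3 (S84°E, 1426 m): east 1426 sin 96° = 1418.19, north 1426 cos 96° = -149.06
Leg 4 (074°, 2706 m): east 2706 sin 74° = 2601.17, north 2706 cos 74° = 745.87
Net: 6835.76 east, 3545.60 north. Distance = √((6835.76)² + (3545.60)²) = 7700.582 m.

7701 m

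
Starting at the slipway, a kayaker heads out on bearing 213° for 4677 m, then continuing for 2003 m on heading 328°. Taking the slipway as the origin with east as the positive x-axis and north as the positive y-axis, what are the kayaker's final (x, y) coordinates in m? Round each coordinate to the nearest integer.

Leg 1 (213°, 4677 m): east 4677 sin 213° = -2547.28, north 4677 cos 213° = -3922.46
Leg 2 (328°, 2003 m): east 2003 sin 328° = -1061.43, north 2003 cos 328° = 1698.64
Summing: -3608.71 m east, -2223.82 m north → (-3609, -2224).

(-3609, -2224)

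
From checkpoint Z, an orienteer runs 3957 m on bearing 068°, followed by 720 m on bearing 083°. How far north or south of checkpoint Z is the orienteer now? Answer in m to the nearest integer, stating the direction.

Leg 1 (068°, 3957 m): east 3957 sin 68° = 3668.87, north 3957 cos 68° = 1482.32
Leg 2 (083°, 720 m): east 720 sin 83° = 714.63, north 720 cos 83° = 87.75
Net north component: 1570.06 m.

1570 m north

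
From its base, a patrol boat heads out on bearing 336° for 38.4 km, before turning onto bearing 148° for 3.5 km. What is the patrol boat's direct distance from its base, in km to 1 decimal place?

34.9 km

Leg 1 (336°, 38.4 km): east 38.4 sin 336° = -15.62, north 38.4 cos 336° = 35.08
Leg 2 (148°, 3.5 km): east 3.5 sin 148° = 1.85, north 3.5 cos 148° = -2.97
Net: -13.76 east, 32.11 north. Distance = √((-13.76)² + (32.11)²) = 34.937 km.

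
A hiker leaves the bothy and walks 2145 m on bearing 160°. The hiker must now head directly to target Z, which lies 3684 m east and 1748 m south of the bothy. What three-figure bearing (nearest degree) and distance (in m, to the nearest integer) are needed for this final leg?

085°, 2962 m

Leg 1 (160°, 2145 m): east 2145 sin 160° = 733.63, north 2145 cos 160° = -2015.64
Current position: (733.63, -2015.64). Target: (3684, -1748). Remaining: Δeast = 2950.37, Δnorth = 267.64.
Bearing = atan2(2950.37, 267.64) mod 360° = 84.82°; distance = √((2950.37)² + (267.64)²) = 2962.481 m.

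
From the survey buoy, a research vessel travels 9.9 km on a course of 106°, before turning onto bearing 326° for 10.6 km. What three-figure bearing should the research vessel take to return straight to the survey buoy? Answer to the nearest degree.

211°

Leg 1 (106°, 9.9 km): east 9.9 sin 106° = 9.52, north 9.9 cos 106° = -2.73
Leg 2 (326°, 10.6 km): east 10.6 sin 326° = -5.93, north 10.6 cos 326° = 8.79
Net displacement: 3.59 east, 6.06 north. Direction back to start is (-3.59, -6.06): bearing = atan2(-3.59, -6.06) mod 360° = 210.64° ≈ 211°.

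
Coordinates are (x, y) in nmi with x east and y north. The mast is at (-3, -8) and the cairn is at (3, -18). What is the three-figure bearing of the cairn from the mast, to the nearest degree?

Δeast = 3 − -3 = 6.00; Δnorth = -18 − -8 = -10.00.
Bearing = atan2(Δeast, Δnorth) mod 360° = 149.04° ≈ 149°.

149°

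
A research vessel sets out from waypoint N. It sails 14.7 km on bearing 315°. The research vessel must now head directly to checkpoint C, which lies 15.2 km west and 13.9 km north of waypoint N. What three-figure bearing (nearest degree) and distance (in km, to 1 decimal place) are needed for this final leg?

Leg 1 (315°, 14.7 km): east 14.7 sin 315° = -10.39, north 14.7 cos 315° = 10.39
Current position: (-10.39, 10.39). Target: (-15.2, 13.9). Remaining: Δeast = -4.81, Δnorth = 3.51.
Bearing = atan2(-4.81, 3.51) mod 360° = 306.11°; distance = √((-4.81)² + (3.51)²) = 5.948 km.

306°, 5.9 km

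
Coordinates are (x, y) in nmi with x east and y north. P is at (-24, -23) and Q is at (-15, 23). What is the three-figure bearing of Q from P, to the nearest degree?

011°

Δeast = -15 − -24 = 9.00; Δnorth = 23 − -23 = 46.00.
Bearing = atan2(Δeast, Δnorth) mod 360° = 11.07° ≈ 011°.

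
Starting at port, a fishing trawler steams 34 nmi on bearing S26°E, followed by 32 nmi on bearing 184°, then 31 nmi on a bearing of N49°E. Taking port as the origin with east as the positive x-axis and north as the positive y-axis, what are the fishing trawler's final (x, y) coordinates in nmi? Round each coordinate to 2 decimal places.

(36.07, -42.14)

Leg 1 (S26°E, 34 nmi): east 34 sin 154° = 14.90, north 34 cos 154° = -30.56
Leg 2 (184°, 32 nmi): east 32 sin 184° = -2.23, north 32 cos 184° = -31.92
Leg 3 (N49°E, 31 nmi): east 31 sin 49° = 23.40, north 31 cos 49° = 20.34
Summing: 36.07 nmi east, -42.14 nmi north → (36.07, -42.14).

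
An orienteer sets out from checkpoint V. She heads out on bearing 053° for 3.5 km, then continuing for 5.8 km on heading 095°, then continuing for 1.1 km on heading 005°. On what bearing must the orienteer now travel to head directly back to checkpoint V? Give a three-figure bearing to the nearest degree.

Leg 1 (053°, 3.5 km): east 3.5 sin 53° = 2.80, north 3.5 cos 53° = 2.11
Leg 2 (095°, 5.8 km): east 5.8 sin 95° = 5.78, north 5.8 cos 95° = -0.51
Leg 3 (005°, 1.1 km): east 1.1 sin 5° = 0.10, north 1.1 cos 5° = 1.10
Net displacement: 8.67 east, 2.70 north. Direction back to start is (-8.67, -2.70): bearing = atan2(-8.67, -2.70) mod 360° = 252.72° ≈ 253°.

253°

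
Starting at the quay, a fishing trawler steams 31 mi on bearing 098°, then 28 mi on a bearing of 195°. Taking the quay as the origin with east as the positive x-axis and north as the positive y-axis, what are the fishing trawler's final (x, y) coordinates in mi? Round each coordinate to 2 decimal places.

Leg 1 (098°, 31 mi): east 31 sin 98° = 30.70, north 31 cos 98° = -4.31
Leg 2 (195°, 28 mi): east 28 sin 195° = -7.25, north 28 cos 195° = -27.05
Summing: 23.45 mi east, -31.36 mi north → (23.45, -31.36).

(23.45, -31.36)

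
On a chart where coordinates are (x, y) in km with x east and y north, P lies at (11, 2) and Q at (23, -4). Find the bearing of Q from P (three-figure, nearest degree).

117°

Δeast = 23 − 11 = 12.00; Δnorth = -4 − 2 = -6.00.
Bearing = atan2(Δeast, Δnorth) mod 360° = 116.57° ≈ 117°.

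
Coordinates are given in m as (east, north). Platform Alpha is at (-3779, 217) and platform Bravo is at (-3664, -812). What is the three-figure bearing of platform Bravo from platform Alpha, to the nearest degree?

Δeast = -3664 − -3779 = 115.00; Δnorth = -812 − 217 = -1029.00.
Bearing = atan2(Δeast, Δnorth) mod 360° = 173.62° ≈ 174°.

174°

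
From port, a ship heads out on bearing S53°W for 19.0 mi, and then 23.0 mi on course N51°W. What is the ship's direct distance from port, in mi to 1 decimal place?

33.2 mi

Leg 1 (S53°W, 19.0 mi): east 19.0 sin 233° = -15.17, north 19.0 cos 233° = -11.43
Leg 2 (N51°W, 23.0 mi): east 23.0 sin 309° = -17.87, north 23.0 cos 309° = 14.47
Net: -33.05 east, 3.04 north. Distance = √((-33.05)² + (3.04)²) = 33.188 mi.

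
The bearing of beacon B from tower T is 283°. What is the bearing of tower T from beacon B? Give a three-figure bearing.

103°

Back-bearing = 283° − 180° = 103°.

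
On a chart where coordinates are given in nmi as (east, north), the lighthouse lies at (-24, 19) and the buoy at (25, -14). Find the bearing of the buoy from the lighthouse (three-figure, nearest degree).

124°

Δeast = 25 − -24 = 49.00; Δnorth = -14 − 19 = -33.00.
Bearing = atan2(Δeast, Δnorth) mod 360° = 123.96° ≈ 124°.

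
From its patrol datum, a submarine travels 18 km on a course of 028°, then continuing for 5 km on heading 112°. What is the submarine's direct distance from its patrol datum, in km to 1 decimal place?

19.2 km

Leg 1 (028°, 18 km): east 18 sin 28° = 8.45, north 18 cos 28° = 15.89
Leg 2 (112°, 5 km): east 5 sin 112° = 4.64, north 5 cos 112° = -1.87
Net: 13.09 east, 14.02 north. Distance = √((13.09)² + (14.02)²) = 19.179 km.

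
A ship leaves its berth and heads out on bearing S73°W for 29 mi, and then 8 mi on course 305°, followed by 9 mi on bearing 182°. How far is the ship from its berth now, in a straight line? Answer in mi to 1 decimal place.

36.9 mi

Leg 1 (S73°W, 29 mi): east 29 sin 253° = -27.73, north 29 cos 253° = -8.48
Leg 2 (305°, 8 mi): east 8 sin 305° = -6.55, north 8 cos 305° = 4.59
Leg 3 (182°, 9 mi): east 9 sin 182° = -0.31, north 9 cos 182° = -8.99
Net: -34.60 east, -12.88 north. Distance = √((-34.60)² + (-12.88)²) = 36.921 mi.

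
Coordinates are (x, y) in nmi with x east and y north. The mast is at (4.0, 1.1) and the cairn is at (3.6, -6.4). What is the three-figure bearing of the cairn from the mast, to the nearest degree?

183°

Δeast = 3.6 − 4.0 = -0.40; Δnorth = -6.4 − 1.1 = -7.50.
Bearing = atan2(Δeast, Δnorth) mod 360° = 183.05° ≈ 183°.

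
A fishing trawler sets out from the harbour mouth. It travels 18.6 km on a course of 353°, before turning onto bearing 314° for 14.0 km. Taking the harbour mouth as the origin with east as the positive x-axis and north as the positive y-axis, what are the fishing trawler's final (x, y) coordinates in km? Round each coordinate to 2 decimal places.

(-12.34, 28.19)

Leg 1 (353°, 18.6 km): east 18.6 sin 353° = -2.27, north 18.6 cos 353° = 18.46
Leg 2 (314°, 14.0 km): east 14.0 sin 314° = -10.07, north 14.0 cos 314° = 9.73
Summing: -12.34 km east, 28.19 km north → (-12.34, 28.19).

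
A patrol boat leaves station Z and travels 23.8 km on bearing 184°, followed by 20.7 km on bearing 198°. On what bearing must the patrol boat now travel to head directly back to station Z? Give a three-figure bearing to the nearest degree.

Leg 1 (184°, 23.8 km): east 23.8 sin 184° = -1.66, north 23.8 cos 184° = -23.74
Leg 2 (198°, 20.7 km): east 20.7 sin 198° = -6.40, north 20.7 cos 198° = -19.69
Net displacement: -8.06 east, -43.43 north. Direction back to start is (8.06, 43.43): bearing = atan2(8.06, 43.43) mod 360° = 10.51° ≈ 011°.

011°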